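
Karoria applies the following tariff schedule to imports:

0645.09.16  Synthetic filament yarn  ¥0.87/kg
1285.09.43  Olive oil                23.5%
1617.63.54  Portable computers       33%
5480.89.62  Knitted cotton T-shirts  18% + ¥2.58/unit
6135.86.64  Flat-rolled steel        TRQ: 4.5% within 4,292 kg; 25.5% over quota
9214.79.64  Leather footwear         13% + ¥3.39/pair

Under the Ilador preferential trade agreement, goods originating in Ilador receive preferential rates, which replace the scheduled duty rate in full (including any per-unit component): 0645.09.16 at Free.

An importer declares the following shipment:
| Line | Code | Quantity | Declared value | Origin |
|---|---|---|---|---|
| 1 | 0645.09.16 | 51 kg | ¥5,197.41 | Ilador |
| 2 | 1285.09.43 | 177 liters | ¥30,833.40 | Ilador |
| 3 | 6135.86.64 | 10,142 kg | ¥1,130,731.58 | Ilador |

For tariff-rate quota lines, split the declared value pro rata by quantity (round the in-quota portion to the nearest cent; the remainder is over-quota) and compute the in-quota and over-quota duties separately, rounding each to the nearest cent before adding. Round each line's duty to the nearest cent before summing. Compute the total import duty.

Line 1 (0645.09.16, Ilador, 51 kg, ¥5,197.41):
Base rate for 0645.09.16 is ¥0.87/kg.
Origin Ilador qualifies under the Karoria–Ilador agreement and 0645.09.16 is covered: preferential rate Free applies instead.
Duty = ¥5,197.41 × 0% = ¥0.00.
Line 2 (1285.09.43, Ilador, 177 liters, ¥30,833.40):
Base rate for 1285.09.43 is 23.5%.
Origin Ilador is the FTA partner but 1285.09.43 is not on the preference list; base rate stands.
Duty = ¥30,833.40 × 23.5% = ¥7,245.85.
Line 3 (6135.86.64, Ilador, 10,142 kg, ¥1,130,731.58):
Code 6135.86.64 is under a tariff-rate quota (threshold 4,292 kg). In-quota: 4,292 kg at 4.5%; over-quota: 5,850 kg at 25.5%.
Pro-rata value split: in-quota = ¥1,130,731.58 × 4,292/10,142 = ¥478,515.08; over-quota = ¥1,130,731.58 − ¥478,515.08 = ¥652,216.50.
In-quota duty = ¥478,515.08 × 4.5% = ¥21,533.18. Over-quota duty = ¥652,216.50 × 25.5% = ¥166,315.21.
Line duty = ¥21,533.18 + ¥166,315.21 = ¥187,848.39.
Total = ¥0.00 + ¥7,245.85 + ¥187,848.39 = ¥195,094.24.

¥195,094.24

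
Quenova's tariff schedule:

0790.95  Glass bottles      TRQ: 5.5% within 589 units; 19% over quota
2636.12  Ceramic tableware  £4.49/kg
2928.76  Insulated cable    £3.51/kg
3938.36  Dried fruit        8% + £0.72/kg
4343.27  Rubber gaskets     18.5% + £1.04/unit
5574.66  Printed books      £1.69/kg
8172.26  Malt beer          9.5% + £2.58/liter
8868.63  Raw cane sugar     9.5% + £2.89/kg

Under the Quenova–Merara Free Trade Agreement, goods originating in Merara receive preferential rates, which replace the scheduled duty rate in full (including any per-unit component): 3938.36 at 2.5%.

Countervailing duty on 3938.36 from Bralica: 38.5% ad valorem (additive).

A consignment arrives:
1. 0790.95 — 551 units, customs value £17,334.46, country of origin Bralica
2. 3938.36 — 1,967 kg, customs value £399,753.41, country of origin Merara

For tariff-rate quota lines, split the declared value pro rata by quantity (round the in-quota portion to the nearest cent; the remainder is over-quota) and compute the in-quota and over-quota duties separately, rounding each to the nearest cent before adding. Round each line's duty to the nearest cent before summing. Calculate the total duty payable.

Line 1 (0790.95, Bralica, 551 units, £17,334.46):
Code 0790.95 is under a tariff-rate quota (threshold 589 units). Quantity 551 units is within the quota, so the in-quota rate 5.5% applies to the full value.
Duty = £17,334.46 × 5.5% = £953.40.
Line 2 (3938.36, Merara, 1,967 kg, £399,753.41):
Base rate for 3938.36 is 8% + £0.72/kg.
Origin Merara qualifies under the Quenova–Merara agreement and 3938.36 is covered: preferential rate 2.5% applies instead.
The additional-duty order on 3938.36 targets Bralica, not Merara; it does not apply.
Duty = £399,753.41 × 2.5% = £9,993.84.
Total = £953.40 + £9,993.84 = £10,947.24.

£10,947.24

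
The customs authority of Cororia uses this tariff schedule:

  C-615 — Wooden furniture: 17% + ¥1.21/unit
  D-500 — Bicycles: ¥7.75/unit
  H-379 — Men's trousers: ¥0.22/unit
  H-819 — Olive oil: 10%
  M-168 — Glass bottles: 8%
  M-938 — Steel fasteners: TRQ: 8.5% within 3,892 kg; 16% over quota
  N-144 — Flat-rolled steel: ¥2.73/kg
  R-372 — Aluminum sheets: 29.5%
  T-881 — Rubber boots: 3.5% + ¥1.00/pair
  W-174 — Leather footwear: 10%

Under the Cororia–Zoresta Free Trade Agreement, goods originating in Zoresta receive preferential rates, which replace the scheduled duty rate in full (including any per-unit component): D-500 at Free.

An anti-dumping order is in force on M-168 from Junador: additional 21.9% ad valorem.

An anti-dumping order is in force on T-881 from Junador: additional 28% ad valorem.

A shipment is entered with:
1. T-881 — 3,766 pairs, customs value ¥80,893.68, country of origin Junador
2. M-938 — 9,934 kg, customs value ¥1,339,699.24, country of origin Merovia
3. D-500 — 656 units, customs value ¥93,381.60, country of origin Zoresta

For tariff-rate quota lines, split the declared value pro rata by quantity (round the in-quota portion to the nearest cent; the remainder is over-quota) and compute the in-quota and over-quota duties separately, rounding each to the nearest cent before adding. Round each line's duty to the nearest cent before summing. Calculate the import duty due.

Line 1 (T-881, Junador, 3,766 pairs, ¥80,893.68):
Base rate for T-881 is 3.5% + ¥1.00/pair.
Additional duty on T-881 from Junador: +28%. Applied ad valorem rate: 3.5% + 28% = 31.5%.
Duty = ¥80,893.68 × 31.5% + 3,766 × ¥1.00 = ¥29,247.51.
Line 2 (M-938, Merovia, 9,934 kg, ¥1,339,699.24):
Code M-938 is under a tariff-rate quota (threshold 3,892 kg). In-quota: 3,892 kg at 8.5%; over-quota: 6,042 kg at 16%.
Pro-rata value split: in-quota = ¥1,339,699.24 × 3,892/9,934 = ¥524,875.12; over-quota = ¥1,339,699.24 − ¥524,875.12 = ¥814,824.12.
In-quota duty = ¥524,875.12 × 8.5% = ¥44,614.39. Over-quota duty = ¥814,824.12 × 16% = ¥130,371.86.
Line duty = ¥44,614.39 + ¥130,371.86 = ¥174,986.25.
Line 3 (D-500, Zoresta, 656 units, ¥93,381.60):
Base rate for D-500 is ¥7.75/unit.
Origin Zoresta qualifies under the Cororia–Zoresta agreement and D-500 is covered: preferential rate Free applies instead.
Duty = ¥93,381.60 × 0% = ¥0.00.
Total = ¥29,247.51 + ¥174,986.25 + ¥0.00 = ¥204,233.76.

¥204,233.76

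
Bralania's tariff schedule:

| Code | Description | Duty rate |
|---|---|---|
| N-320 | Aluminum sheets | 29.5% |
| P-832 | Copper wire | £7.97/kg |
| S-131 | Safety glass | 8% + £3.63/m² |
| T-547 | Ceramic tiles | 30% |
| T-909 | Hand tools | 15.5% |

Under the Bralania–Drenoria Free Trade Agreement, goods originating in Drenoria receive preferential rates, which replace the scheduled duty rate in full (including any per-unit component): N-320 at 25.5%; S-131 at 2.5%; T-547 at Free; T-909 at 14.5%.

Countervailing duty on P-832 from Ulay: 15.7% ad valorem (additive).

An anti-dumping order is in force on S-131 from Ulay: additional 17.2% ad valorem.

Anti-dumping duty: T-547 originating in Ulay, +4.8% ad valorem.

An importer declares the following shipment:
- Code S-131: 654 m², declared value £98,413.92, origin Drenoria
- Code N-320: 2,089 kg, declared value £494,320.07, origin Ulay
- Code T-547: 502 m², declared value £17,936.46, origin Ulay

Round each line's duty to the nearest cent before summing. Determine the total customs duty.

£154,526.66

Line 1 (S-131, Drenoria, 654 m², £98,413.92):
Base rate for S-131 is 8% + £3.63/m².
Origin Drenoria qualifies under the Bralania–Drenoria agreement and S-131 is covered: preferential rate 2.5% applies instead.
The additional-duty order on S-131 targets Ulay, not Drenoria; it does not apply.
Duty = £98,413.92 × 2.5% = £2,460.35.
Line 2 (N-320, Ulay, 2,089 kg, £494,320.07):
Base rate for N-320 is 29.5%.
N-320 has an FTA preferential rate, but origin Ulay is not Drenoria; base rate stands.
Duty = £494,320.07 × 29.5% = £145,824.42.
Line 3 (T-547, Ulay, 502 m², £17,936.46):
Base rate for T-547 is 30%.
T-547 has an FTA preferential rate, but origin Ulay is not Drenoria; base rate stands.
Additional duty on T-547 from Ulay: +4.8%. Applied ad valorem rate: 30% + 4.8% = 34.8%.
Duty = £17,936.46 × 34.8% = £6,241.89.
Total = £2,460.35 + £145,824.42 + £6,241.89 = £154,526.66.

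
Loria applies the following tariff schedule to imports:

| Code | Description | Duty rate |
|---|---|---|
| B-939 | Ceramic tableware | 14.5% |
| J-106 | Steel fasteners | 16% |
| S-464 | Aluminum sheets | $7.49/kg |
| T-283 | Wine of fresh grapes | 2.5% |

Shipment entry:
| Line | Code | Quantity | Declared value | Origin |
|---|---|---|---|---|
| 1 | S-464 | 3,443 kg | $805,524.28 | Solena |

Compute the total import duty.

Line 1 (S-464, Solena, 3,443 kg, $805,524.28):
Base rate for S-464 is $7.49/kg.
Duty = 3,443 × $7.49 = $25,788.07.

$25,788.07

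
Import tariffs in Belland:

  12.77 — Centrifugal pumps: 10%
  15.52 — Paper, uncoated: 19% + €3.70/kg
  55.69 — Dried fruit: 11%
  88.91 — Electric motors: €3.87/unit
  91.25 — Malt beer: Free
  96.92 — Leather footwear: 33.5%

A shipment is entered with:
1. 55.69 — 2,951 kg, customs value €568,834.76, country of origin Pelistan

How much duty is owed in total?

Line 1 (55.69, Pelistan, 2,951 kg, €568,834.76):
Base rate for 55.69 is 11%.
Duty = €568,834.76 × 11% = €62,571.82.

€62,571.82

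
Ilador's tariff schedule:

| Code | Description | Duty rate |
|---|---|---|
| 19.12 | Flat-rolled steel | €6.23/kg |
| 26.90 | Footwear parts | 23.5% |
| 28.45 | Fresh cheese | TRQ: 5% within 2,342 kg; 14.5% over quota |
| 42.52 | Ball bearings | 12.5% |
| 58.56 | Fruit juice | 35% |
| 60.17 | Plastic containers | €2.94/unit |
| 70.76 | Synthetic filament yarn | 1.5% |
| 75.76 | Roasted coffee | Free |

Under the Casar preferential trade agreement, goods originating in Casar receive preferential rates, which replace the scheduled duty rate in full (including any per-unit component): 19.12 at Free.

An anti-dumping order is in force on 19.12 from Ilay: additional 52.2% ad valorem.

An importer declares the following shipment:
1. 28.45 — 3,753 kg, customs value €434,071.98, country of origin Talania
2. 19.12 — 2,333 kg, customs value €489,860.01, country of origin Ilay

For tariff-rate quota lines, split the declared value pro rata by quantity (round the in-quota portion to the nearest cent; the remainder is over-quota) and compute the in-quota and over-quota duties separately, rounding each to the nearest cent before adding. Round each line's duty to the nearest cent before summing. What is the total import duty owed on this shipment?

Line 1 (28.45, Talania, 3,753 kg, €434,071.98):
Code 28.45 is under a tariff-rate quota (threshold 2,342 kg). In-quota: 2,342 kg at 5%; over-quota: 1,411 kg at 14.5%.
Pro-rata value split: in-quota = €434,071.98 × 2,342/3,753 = €270,875.72; over-quota = €434,071.98 − €270,875.72 = €163,196.26.
In-quota duty = €270,875.72 × 5% = €13,543.79. Over-quota duty = €163,196.26 × 14.5% = €23,663.46.
Line duty = €13,543.79 + €23,663.46 = €37,207.25.
Line 2 (19.12, Ilay, 2,333 kg, €489,860.01):
Base rate for 19.12 is €6.23/kg.
19.12 has an FTA preferential rate, but origin Ilay is not Casar; base rate stands.
Additional duty on 19.12 from Ilay: +52.2% ad valorem. Applied ad valorem rate = 52.2%.
Duty = €489,860.01 × 52.2% + 2,333 × €6.23 = €270,241.52.
Total = €37,207.25 + €270,241.52 = €307,448.77.

€307,448.77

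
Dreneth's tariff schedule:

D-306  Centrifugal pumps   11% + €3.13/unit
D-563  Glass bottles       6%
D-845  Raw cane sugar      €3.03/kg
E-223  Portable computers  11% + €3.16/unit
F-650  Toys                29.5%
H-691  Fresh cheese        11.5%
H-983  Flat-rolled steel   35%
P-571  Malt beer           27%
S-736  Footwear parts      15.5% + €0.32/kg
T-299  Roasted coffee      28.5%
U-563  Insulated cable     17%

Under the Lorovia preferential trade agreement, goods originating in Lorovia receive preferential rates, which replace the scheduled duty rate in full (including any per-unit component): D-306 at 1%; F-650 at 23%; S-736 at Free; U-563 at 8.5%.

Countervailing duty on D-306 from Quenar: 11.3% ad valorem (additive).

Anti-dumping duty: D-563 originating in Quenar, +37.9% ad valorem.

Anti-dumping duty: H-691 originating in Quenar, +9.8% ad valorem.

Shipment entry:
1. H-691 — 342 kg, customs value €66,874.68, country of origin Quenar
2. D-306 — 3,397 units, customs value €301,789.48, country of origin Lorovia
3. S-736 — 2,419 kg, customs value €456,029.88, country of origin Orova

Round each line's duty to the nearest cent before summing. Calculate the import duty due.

Line 1 (H-691, Quenar, 342 kg, €66,874.68):
Base rate for H-691 is 11.5%.
Additional duty on H-691 from Quenar: +9.8%. Applied ad valorem rate: 11.5% + 9.8% = 21.3%.
Duty = €66,874.68 × 21.3% = €14,244.31.
Line 2 (D-306, Lorovia, 3,397 units, €301,789.48):
Base rate for D-306 is 11% + €3.13/unit.
Origin Lorovia qualifies under the Dreneth–Lorovia agreement and D-306 is covered: preferential rate 1% applies instead.
The additional-duty order on D-306 targets Quenar, not Lorovia; it does not apply.
Duty = €301,789.48 × 1% = €3,017.89.
Line 3 (S-736, Orova, 2,419 kg, €456,029.88):
Base rate for S-736 is 15.5% + €0.32/kg.
S-736 has an FTA preferential rate, but origin Orova is not Lorovia; base rate stands.
Duty = €456,029.88 × 15.5% + 2,419 × €0.32 = €71,458.71.
Total = €14,244.31 + €3,017.89 + €71,458.71 = €88,720.91.

€88,720.91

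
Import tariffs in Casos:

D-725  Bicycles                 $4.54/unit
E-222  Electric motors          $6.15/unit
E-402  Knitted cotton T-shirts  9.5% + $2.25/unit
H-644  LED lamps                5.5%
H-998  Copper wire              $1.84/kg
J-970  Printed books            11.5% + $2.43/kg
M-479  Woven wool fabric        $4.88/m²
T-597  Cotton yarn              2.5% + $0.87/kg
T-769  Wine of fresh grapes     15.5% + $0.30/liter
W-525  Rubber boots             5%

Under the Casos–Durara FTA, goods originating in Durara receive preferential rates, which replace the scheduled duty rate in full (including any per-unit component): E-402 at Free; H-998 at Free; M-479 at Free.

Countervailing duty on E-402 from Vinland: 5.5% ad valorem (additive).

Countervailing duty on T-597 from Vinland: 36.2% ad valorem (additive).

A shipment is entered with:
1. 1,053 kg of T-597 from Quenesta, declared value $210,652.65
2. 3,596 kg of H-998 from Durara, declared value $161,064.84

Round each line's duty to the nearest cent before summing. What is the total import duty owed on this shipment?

$6,182.43

Line 1 (T-597, Quenesta, 1,053 kg, $210,652.65):
Base rate for T-597 is 2.5% + $0.87/kg.
The additional-duty order on T-597 targets Vinland, not Quenesta; it does not apply.
Duty = $210,652.65 × 2.5% + 1,053 × $0.87 = $6,182.43.
Line 2 (H-998, Durara, 3,596 kg, $161,064.84):
Base rate for H-998 is $1.84/kg.
Origin Durara qualifies under the Casos–Durara agreement and H-998 is covered: preferential rate Free applies instead.
Duty = $161,064.84 × 0% = $0.00.
Total = $6,182.43 + $0.00 = $6,182.43.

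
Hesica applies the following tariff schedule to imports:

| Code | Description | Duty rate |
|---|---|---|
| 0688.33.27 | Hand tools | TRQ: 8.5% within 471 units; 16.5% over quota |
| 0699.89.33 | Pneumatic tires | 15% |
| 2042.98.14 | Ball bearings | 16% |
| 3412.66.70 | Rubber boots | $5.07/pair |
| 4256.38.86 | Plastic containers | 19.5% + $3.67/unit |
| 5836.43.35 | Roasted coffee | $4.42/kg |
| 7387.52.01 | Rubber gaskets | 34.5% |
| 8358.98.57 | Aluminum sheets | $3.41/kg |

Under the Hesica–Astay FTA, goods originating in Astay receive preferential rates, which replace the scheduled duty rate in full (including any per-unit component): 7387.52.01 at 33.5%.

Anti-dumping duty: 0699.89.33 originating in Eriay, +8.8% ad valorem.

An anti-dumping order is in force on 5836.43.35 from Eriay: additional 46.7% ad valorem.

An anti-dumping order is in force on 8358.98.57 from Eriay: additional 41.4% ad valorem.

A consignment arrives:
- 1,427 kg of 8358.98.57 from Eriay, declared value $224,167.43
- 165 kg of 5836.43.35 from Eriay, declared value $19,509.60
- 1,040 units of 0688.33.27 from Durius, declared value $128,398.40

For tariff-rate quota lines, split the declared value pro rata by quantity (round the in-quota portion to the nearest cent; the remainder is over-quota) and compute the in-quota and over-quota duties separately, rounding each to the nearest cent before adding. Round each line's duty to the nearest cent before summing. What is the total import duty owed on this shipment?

$124,045.43

Line 1 (8358.98.57, Eriay, 1,427 kg, $224,167.43):
Base rate for 8358.98.57 is $3.41/kg.
Additional duty on 8358.98.57 from Eriay: +41.4% ad valorem. Applied ad valorem rate = 41.4%.
Duty = $224,167.43 × 41.4% + 1,427 × $3.41 = $97,671.39.
Line 2 (5836.43.35, Eriay, 165 kg, $19,509.60):
Base rate for 5836.43.35 is $4.42/kg.
Additional duty on 5836.43.35 from Eriay: +46.7% ad valorem. Applied ad valorem rate = 46.7%.
Duty = $19,509.60 × 46.7% + 165 × $4.42 = $9,840.28.
Line 3 (0688.33.27, Durius, 1,040 units, $128,398.40):
Code 0688.33.27 is under a tariff-rate quota (threshold 471 units). In-quota: 471 units at 8.5%; over-quota: 569 units at 16.5%.
Pro-rata value split: in-quota = $128,398.40 × 471/1,040 = $58,149.66; over-quota = $128,398.40 − $58,149.66 = $70,248.74.
In-quota duty = $58,149.66 × 8.5% = $4,942.72. Over-quota duty = $70,248.74 × 16.5% = $11,591.04.
Line duty = $4,942.72 + $11,591.04 = $16,533.76.
Total = $97,671.39 + $9,840.28 + $16,533.76 = $124,045.43.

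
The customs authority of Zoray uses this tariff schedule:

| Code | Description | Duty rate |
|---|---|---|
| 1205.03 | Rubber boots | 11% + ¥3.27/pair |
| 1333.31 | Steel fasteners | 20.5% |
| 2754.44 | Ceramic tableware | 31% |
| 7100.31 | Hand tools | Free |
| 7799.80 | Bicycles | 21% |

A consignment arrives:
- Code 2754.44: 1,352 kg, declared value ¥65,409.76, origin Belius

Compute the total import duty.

Line 1 (2754.44, Belius, 1,352 kg, ¥65,409.76):
Base rate for 2754.44 is 31%.
Duty = ¥65,409.76 × 31% = ¥20,277.03.

¥20,277.03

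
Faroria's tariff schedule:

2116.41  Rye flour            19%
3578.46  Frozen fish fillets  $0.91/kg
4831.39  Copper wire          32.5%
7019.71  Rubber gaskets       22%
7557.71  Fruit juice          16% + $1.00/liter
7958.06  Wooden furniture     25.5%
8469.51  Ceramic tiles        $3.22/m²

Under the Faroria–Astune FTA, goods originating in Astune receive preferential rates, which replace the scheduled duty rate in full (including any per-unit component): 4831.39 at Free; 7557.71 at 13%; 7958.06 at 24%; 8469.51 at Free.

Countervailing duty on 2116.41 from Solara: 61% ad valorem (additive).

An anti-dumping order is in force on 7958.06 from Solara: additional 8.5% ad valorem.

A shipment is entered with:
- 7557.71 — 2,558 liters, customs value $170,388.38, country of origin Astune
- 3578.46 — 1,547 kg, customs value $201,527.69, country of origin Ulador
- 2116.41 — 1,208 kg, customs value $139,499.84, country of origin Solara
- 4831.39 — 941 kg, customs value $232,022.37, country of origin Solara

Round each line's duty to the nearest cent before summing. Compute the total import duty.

$210,565.40

Line 1 (7557.71, Astune, 2,558 liters, $170,388.38):
Base rate for 7557.71 is 16% + $1.00/liter.
Origin Astune qualifies under the Faroria–Astune agreement and 7557.71 is covered: preferential rate 13% applies instead.
Duty = $170,388.38 × 13% = $22,150.49.
Line 2 (3578.46, Ulador, 1,547 kg, $201,527.69):
Base rate for 3578.46 is $0.91/kg.
Duty = 1,547 × $0.91 = $1,407.77.
Line 3 (2116.41, Solara, 1,208 kg, $139,499.84):
Base rate for 2116.41 is 19%.
Additional duty on 2116.41 from Solara: +61%. Applied ad valorem rate: 19% + 61% = 80%.
Duty = $139,499.84 × 80% = $111,599.87.
Line 4 (4831.39, Solara, 941 kg, $232,022.37):
Base rate for 4831.39 is 32.5%.
4831.39 has an FTA preferential rate, but origin Solara is not Astune; base rate stands.
Duty = $232,022.37 × 32.5% = $75,407.27.
Total = $22,150.49 + $1,407.77 + $111,599.87 + $75,407.27 = $210,565.40.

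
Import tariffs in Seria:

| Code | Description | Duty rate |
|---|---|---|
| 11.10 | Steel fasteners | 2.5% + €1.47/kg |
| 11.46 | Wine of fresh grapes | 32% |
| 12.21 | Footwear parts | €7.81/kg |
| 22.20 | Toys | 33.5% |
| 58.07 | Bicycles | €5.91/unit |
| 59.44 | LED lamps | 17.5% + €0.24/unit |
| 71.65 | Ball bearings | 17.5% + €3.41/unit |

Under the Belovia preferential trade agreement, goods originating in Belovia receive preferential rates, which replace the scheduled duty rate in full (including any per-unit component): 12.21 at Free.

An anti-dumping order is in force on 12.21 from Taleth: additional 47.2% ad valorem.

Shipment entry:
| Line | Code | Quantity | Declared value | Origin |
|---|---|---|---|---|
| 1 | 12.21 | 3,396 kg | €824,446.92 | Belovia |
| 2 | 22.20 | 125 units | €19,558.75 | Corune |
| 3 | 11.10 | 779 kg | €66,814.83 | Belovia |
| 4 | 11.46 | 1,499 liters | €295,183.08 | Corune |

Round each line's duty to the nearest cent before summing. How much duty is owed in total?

€103,826.27

Line 1 (12.21, Belovia, 3,396 kg, €824,446.92):
Base rate for 12.21 is €7.81/kg.
Origin Belovia qualifies under the Seria–Belovia agreement and 12.21 is covered: preferential rate Free applies instead.
The additional-duty order on 12.21 targets Taleth, not Belovia; it does not apply.
Duty = €824,446.92 × 0% = €0.00.
Line 2 (22.20, Corune, 125 units, €19,558.75):
Base rate for 22.20 is 33.5%.
Duty = €19,558.75 × 33.5% = €6,552.18.
Line 3 (11.10, Belovia, 779 kg, €66,814.83):
Base rate for 11.10 is 2.5% + €1.47/kg.
Origin Belovia is the FTA partner but 11.10 is not on the preference list; base rate stands.
Duty = €66,814.83 × 2.5% + 779 × €1.47 = €2,815.50.
Line 4 (11.46, Corune, 1,499 liters, €295,183.08):
Base rate for 11.46 is 32%.
Duty = €295,183.08 × 32% = €94,458.59.
Total = €0.00 + €6,552.18 + €2,815.50 + €94,458.59 = €103,826.27.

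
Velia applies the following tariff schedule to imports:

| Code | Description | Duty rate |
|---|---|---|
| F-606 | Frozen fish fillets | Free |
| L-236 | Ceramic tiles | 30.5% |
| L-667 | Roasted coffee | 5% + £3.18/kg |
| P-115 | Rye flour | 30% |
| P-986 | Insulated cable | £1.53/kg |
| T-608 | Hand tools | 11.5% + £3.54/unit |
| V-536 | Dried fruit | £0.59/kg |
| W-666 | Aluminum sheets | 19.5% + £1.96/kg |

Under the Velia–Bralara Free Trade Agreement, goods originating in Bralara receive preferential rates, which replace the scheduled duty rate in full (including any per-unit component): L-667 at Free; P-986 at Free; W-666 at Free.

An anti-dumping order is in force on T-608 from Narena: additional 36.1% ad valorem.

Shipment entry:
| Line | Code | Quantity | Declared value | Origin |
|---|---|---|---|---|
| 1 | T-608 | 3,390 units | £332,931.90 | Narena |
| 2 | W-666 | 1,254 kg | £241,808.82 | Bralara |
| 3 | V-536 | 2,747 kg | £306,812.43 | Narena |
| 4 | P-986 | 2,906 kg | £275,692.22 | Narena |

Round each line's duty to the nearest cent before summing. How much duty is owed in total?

£176,543.09

Line 1 (T-608, Narena, 3,390 units, £332,931.90):
Base rate for T-608 is 11.5% + £3.54/unit.
Additional duty on T-608 from Narena: +36.1%. Applied ad valorem rate: 11.5% + 36.1% = 47.6%.
Duty = £332,931.90 × 47.6% + 3,390 × £3.54 = £170,476.18.
Line 2 (W-666, Bralara, 1,254 kg, £241,808.82):
Base rate for W-666 is 19.5% + £1.96/kg.
Origin Bralara qualifies under the Velia–Bralara agreement and W-666 is covered: preferential rate Free applies instead.
Duty = £241,808.82 × 0% = £0.00.
Line 3 (V-536, Narena, 2,747 kg, £306,812.43):
Base rate for V-536 is £0.59/kg.
Duty = 2,747 × £0.59 = £1,620.73.
Line 4 (P-986, Narena, 2,906 kg, £275,692.22):
Base rate for P-986 is £1.53/kg.
P-986 has an FTA preferential rate, but origin Narena is not Bralara; base rate stands.
Duty = 2,906 × £1.53 = £4,446.18.
Total = £170,476.18 + £0.00 + £1,620.73 + £4,446.18 = £176,543.09.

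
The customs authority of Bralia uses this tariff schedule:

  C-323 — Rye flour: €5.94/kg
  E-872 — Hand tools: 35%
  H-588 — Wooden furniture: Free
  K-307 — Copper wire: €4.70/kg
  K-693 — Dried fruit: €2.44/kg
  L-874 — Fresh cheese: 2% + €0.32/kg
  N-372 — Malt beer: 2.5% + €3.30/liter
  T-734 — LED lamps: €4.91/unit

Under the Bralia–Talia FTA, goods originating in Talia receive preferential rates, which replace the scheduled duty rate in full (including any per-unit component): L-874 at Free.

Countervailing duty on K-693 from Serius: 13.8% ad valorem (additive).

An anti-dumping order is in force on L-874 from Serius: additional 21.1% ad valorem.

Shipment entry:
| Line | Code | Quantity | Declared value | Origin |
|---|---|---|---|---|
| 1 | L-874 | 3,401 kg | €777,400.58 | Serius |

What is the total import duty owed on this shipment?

€180,667.85

Line 1 (L-874, Serius, 3,401 kg, €777,400.58):
Base rate for L-874 is 2% + €0.32/kg.
L-874 has an FTA preferential rate, but origin Serius is not Talia; base rate stands.
Additional duty on L-874 from Serius: +21.1%. Applied ad valorem rate: 2% + 21.1% = 23.1%.
Duty = €777,400.58 × 23.1% + 3,401 × €0.32 = €180,667.85.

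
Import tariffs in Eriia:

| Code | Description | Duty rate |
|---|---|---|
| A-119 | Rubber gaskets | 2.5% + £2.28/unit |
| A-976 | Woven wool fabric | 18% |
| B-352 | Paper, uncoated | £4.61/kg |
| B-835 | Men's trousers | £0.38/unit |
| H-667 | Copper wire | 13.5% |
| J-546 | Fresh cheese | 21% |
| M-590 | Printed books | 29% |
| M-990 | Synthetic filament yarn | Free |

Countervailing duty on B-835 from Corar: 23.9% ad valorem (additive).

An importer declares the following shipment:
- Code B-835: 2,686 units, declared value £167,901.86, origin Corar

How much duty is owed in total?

£41,149.22

Line 1 (B-835, Corar, 2,686 units, £167,901.86):
Base rate for B-835 is £0.38/unit.
Additional duty on B-835 from Corar: +23.9% ad valorem. Applied ad valorem rate = 23.9%.
Duty = £167,901.86 × 23.9% + 2,686 × £0.38 = £41,149.22.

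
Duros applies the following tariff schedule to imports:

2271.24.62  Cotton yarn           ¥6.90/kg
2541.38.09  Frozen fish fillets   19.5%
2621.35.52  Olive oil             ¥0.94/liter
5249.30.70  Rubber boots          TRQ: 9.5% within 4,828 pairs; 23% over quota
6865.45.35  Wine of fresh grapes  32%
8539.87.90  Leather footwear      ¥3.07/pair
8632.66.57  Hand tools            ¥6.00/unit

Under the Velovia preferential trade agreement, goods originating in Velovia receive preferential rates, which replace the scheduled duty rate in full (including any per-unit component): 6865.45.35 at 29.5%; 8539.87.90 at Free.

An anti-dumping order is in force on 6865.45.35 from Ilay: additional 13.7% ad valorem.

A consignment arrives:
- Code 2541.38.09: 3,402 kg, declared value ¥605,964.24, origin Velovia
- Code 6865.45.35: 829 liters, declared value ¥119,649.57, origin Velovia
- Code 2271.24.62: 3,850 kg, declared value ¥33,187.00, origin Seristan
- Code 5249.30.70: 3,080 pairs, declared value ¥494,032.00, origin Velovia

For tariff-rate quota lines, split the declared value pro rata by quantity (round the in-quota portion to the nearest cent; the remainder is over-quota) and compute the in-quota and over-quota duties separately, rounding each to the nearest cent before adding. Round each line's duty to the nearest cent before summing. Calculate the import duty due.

Line 1 (2541.38.09, Velovia, 3,402 kg, ¥605,964.24):
Base rate for 2541.38.09 is 19.5%.
Origin Velovia is the FTA partner but 2541.38.09 is not on the preference list; base rate stands.
Duty = ¥605,964.24 × 19.5% = ¥118,163.03.
Line 2 (6865.45.35, Velovia, 829 liters, ¥119,649.57):
Base rate for 6865.45.35 is 32%.
Origin Velovia qualifies under the Duros–Velovia agreement and 6865.45.35 is covered: preferential rate 29.5% applies instead.
The additional-duty order on 6865.45.35 targets Ilay, not Velovia; it does not apply.
Duty = ¥119,649.57 × 29.5% = ¥35,296.62.
Line 3 (2271.24.62, Seristan, 3,850 kg, ¥33,187.00):
Base rate for 2271.24.62 is ¥6.90/kg.
Duty = 3,850 × ¥6.90 = ¥26,565.00.
Line 4 (5249.30.70, Velovia, 3,080 pairs, ¥494,032.00):
Code 5249.30.70 is under a tariff-rate quota (threshold 4,828 pairs). Quantity 3,080 pairs is within the quota, so the in-quota rate 9.5% applies to the full value.
Duty = ¥494,032.00 × 9.5% = ¥46,933.04.
Total = ¥118,163.03 + ¥35,296.62 + ¥26,565.00 + ¥46,933.04 = ¥226,957.69.

¥226,957.69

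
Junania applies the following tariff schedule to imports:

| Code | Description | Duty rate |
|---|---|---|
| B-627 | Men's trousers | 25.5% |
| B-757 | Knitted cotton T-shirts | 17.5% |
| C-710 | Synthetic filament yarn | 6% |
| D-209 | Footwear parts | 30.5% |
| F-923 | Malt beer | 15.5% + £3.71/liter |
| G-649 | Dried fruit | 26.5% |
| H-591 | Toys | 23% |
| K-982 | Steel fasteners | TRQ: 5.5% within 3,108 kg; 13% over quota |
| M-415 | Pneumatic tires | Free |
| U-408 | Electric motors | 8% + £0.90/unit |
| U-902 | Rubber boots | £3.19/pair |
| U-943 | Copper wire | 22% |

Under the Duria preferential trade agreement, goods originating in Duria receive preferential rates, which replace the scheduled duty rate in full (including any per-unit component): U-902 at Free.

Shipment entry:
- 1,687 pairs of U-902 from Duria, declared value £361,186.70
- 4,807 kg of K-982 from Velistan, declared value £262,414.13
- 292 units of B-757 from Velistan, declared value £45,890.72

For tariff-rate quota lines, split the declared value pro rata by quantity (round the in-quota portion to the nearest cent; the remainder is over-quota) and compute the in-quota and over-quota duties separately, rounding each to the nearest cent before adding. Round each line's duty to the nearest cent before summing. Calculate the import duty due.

£29,419.78

Line 1 (U-902, Duria, 1,687 pairs, £361,186.70):
Base rate for U-902 is £3.19/pair.
Origin Duria qualifies under the Junania–Duria agreement and U-902 is covered: preferential rate Free applies instead.
Duty = £361,186.70 × 0% = £0.00.
Line 2 (K-982, Velistan, 4,807 kg, £262,414.13):
Code K-982 is under a tariff-rate quota (threshold 3,108 kg). In-quota: 3,108 kg at 5.5%; over-quota: 1,699 kg at 13%.
Pro-rata value split: in-quota = £262,414.13 × 3,108/4,807 = £169,665.72; over-quota = £262,414.13 − £169,665.72 = £92,748.41.
In-quota duty = £169,665.72 × 5.5% = £9,331.61. Over-quota duty = £92,748.41 × 13% = £12,057.29.
Line duty = £9,331.61 + £12,057.29 = £21,388.90.
Line 3 (B-757, Velistan, 292 units, £45,890.72):
Base rate for B-757 is 17.5%.
Duty = £45,890.72 × 17.5% = £8,030.88.
Total = £0.00 + £21,388.90 + £8,030.88 = £29,419.78.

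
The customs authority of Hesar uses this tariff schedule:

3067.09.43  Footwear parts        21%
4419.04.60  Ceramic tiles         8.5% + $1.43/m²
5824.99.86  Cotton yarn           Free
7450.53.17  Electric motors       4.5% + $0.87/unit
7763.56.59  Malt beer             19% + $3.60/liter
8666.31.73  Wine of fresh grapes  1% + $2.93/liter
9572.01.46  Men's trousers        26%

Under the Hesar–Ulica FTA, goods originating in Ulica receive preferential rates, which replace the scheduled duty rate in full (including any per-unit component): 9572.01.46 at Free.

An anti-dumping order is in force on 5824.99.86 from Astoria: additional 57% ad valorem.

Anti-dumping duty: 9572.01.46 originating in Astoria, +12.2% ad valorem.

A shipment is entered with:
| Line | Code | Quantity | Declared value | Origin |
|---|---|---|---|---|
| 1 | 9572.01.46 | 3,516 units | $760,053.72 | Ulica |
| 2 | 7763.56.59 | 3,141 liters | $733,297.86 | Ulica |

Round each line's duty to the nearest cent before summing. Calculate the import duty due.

Line 1 (9572.01.46, Ulica, 3,516 units, $760,053.72):
Base rate for 9572.01.46 is 26%.
Origin Ulica qualifies under the Hesar–Ulica agreement and 9572.01.46 is covered: preferential rate Free applies instead.
The additional-duty order on 9572.01.46 targets Astoria, not Ulica; it does not apply.
Duty = $760,053.72 × 0% = $0.00.
Line 2 (7763.56.59, Ulica, 3,141 liters, $733,297.86):
Base rate for 7763.56.59 is 19% + $3.60/liter.
Origin Ulica is the FTA partner but 7763.56.59 is not on the preference list; base rate stands.
Duty = $733,297.86 × 19% + 3,141 × $3.60 = $150,634.19.
Total = $0.00 + $150,634.19 = $150,634.19.

$150,634.19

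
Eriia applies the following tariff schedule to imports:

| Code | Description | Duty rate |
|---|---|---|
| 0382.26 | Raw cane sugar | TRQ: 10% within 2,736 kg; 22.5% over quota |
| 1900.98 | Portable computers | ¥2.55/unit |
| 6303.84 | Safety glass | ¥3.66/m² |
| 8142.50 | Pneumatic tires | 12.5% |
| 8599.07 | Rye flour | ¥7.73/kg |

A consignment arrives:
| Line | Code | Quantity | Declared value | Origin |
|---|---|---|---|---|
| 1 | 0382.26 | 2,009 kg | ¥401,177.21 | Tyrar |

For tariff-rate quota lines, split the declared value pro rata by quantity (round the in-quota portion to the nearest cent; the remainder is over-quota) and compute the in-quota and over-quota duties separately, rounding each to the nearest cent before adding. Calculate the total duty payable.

Line 1 (0382.26, Tyrar, 2,009 kg, ¥401,177.21):
Code 0382.26 is under a tariff-rate quota (threshold 2,736 kg). Quantity 2,009 kg is within the quota, so the in-quota rate 10% applies to the full value.
Duty = ¥401,177.21 × 10% = ¥40,117.72.

¥40,117.72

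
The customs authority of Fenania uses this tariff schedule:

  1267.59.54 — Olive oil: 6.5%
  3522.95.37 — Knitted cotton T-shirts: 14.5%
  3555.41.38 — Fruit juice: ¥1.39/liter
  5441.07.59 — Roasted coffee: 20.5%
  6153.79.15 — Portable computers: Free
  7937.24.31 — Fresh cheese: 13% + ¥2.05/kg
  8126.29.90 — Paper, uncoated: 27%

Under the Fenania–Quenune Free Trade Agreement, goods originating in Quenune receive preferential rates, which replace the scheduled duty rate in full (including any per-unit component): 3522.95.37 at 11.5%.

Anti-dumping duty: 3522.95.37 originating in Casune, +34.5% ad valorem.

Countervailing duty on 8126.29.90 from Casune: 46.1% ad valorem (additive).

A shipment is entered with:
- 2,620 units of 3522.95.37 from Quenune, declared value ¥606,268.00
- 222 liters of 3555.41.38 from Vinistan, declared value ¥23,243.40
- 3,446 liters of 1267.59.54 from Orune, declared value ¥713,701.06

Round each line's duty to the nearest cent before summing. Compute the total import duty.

Line 1 (3522.95.37, Quenune, 2,620 units, ¥606,268.00):
Base rate for 3522.95.37 is 14.5%.
Origin Quenune qualifies under the Fenania–Quenune agreement and 3522.95.37 is covered: preferential rate 11.5% applies instead.
The additional-duty order on 3522.95.37 targets Casune, not Quenune; it does not apply.
Duty = ¥606,268.00 × 11.5% = ¥69,720.82.
Line 2 (3555.41.38, Vinistan, 222 liters, ¥23,243.40):
Base rate for 3555.41.38 is ¥1.39/liter.
Duty = 222 × ¥1.39 = ¥308.58.
Line 3 (1267.59.54, Orune, 3,446 liters, ¥713,701.06):
Base rate for 1267.59.54 is 6.5%.
Duty = ¥713,701.06 × 6.5% = ¥46,390.57.
Total = ¥69,720.82 + ¥308.58 + ¥46,390.57 = ¥116,419.97.

¥116,419.97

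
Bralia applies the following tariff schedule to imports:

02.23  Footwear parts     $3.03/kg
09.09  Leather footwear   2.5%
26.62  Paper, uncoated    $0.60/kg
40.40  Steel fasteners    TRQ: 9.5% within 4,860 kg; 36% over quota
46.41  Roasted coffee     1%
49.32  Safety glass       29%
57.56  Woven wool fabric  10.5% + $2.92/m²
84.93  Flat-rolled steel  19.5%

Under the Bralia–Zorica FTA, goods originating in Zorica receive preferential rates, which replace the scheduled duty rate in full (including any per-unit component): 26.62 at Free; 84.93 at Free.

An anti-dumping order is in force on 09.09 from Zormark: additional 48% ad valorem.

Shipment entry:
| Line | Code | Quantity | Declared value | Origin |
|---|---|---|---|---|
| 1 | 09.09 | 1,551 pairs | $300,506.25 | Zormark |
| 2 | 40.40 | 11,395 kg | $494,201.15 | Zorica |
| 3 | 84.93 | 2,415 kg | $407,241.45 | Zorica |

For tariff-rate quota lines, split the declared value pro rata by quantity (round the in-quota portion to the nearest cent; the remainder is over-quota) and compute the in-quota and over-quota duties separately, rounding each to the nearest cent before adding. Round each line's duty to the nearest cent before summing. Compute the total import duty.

Line 1 (09.09, Zormark, 1,551 pairs, $300,506.25):
Base rate for 09.09 is 2.5%.
Additional duty on 09.09 from Zormark: +48%. Applied ad valorem rate: 2.5% + 48% = 50.5%.
Duty = $300,506.25 × 50.5% = $151,755.66.
Line 2 (40.40, Zorica, 11,395 kg, $494,201.15):
Code 40.40 is under a tariff-rate quota (threshold 4,860 kg). In-quota: 4,860 kg at 9.5%; over-quota: 6,535 kg at 36%.
Pro-rata value split: in-quota = $494,201.15 × 4,860/11,395 = $210,778.20; over-quota = $494,201.15 − $210,778.20 = $283,422.95.
In-quota duty = $210,778.20 × 9.5% = $20,023.93. Over-quota duty = $283,422.95 × 36% = $102,032.26.
Line duty = $20,023.93 + $102,032.26 = $122,056.19.
Line 3 (84.93, Zorica, 2,415 kg, $407,241.45):
Base rate for 84.93 is 19.5%.
Origin Zorica qualifies under the Bralia–Zorica agreement and 84.93 is covered: preferential rate Free applies instead.
Duty = $407,241.45 × 0% = $0.00.
Total = $151,755.66 + $122,056.19 + $0.00 = $273,811.85.

$273,811.85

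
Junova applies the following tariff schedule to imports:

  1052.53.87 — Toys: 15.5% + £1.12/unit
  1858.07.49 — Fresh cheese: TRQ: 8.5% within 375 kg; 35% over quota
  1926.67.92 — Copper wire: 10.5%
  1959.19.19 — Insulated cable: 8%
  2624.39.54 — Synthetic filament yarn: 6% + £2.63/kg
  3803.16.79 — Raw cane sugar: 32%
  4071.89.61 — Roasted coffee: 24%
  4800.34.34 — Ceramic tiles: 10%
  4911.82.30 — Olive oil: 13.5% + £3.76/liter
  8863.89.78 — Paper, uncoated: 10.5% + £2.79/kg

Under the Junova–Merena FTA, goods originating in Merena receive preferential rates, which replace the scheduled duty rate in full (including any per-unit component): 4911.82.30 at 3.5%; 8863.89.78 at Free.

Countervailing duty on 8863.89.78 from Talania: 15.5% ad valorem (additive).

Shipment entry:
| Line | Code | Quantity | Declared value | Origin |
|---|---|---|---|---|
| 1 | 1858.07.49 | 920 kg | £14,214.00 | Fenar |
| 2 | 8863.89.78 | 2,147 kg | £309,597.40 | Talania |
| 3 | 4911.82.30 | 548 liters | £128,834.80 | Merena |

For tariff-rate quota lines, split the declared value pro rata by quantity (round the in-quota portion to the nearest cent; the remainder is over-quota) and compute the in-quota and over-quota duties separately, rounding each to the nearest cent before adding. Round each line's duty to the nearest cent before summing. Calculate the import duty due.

Line 1 (1858.07.49, Fenar, 920 kg, £14,214.00):
Code 1858.07.49 is under a tariff-rate quota (threshold 375 kg). In-quota: 375 kg at 8.5%; over-quota: 545 kg at 35%.
Pro-rata value split: in-quota = £14,214.00 × 375/920 = £5,793.75; over-quota = £14,214.00 − £5,793.75 = £8,420.25.
In-quota duty = £5,793.75 × 8.5% = £492.47. Over-quota duty = £8,420.25 × 35% = £2,947.09.
Line duty = £492.47 + £2,947.09 = £3,439.56.
Line 2 (8863.89.78, Talania, 2,147 kg, £309,597.40):
Base rate for 8863.89.78 is 10.5% + £2.79/kg.
8863.89.78 has an FTA preferential rate, but origin Talania is not Merena; base rate stands.
Additional duty on 8863.89.78 from Talania: +15.5%. Applied ad valorem rate: 10.5% + 15.5% = 26%.
Duty = £309,597.40 × 26% + 2,147 × £2.79 = £86,485.45.
Line 3 (4911.82.30, Merena, 548 liters, £128,834.80):
Base rate for 4911.82.30 is 13.5% + £3.76/liter.
Origin Merena qualifies under the Junova–Merena agreement and 4911.82.30 is covered: preferential rate 3.5% applies instead.
Duty = £128,834.80 × 3.5% = £4,509.22.
Total = £3,439.56 + £86,485.45 + £4,509.22 = £94,434.23.

£94,434.23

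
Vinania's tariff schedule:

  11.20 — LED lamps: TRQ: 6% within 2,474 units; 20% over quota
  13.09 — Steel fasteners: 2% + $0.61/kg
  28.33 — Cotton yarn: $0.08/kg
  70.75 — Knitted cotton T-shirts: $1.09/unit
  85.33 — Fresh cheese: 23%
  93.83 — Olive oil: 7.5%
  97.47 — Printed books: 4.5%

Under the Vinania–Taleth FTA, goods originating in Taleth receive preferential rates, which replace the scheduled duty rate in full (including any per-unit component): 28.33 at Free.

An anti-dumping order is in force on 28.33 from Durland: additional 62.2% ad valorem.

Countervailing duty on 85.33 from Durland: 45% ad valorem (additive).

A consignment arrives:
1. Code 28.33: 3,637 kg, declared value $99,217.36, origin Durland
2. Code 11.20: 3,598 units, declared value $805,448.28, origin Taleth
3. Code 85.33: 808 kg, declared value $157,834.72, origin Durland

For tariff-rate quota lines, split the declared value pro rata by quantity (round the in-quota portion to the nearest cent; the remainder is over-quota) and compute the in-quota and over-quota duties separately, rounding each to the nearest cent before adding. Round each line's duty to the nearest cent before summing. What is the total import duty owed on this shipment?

$252,885.28

Line 1 (28.33, Durland, 3,637 kg, $99,217.36):
Base rate for 28.33 is $0.08/kg.
28.33 has an FTA preferential rate, but origin Durland is not Taleth; base rate stands.
Additional duty on 28.33 from Durland: +62.2% ad valorem. Applied ad valorem rate = 62.2%.
Duty = $99,217.36 × 62.2% + 3,637 × $0.08 = $62,004.16.
Line 2 (11.20, Taleth, 3,598 units, $805,448.28):
Code 11.20 is under a tariff-rate quota (threshold 2,474 units). In-quota: 2,474 units at 6%; over-quota: 1,124 units at 20%.
Pro-rata value split: in-quota = $805,448.28 × 2,474/3,598 = $553,829.64; over-quota = $805,448.28 − $553,829.64 = $251,618.64.
In-quota duty = $553,829.64 × 6% = $33,229.78. Over-quota duty = $251,618.64 × 20% = $50,323.73.
Line duty = $33,229.78 + $50,323.73 = $83,553.51.
Line 3 (85.33, Durland, 808 kg, $157,834.72):
Base rate for 85.33 is 23%.
Additional duty on 85.33 from Durland: +45%. Applied ad valorem rate: 23% + 45% = 68%.
Duty = $157,834.72 × 68% = $107,327.61.
Total = $62,004.16 + $83,553.51 + $107,327.61 = $252,885.28.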